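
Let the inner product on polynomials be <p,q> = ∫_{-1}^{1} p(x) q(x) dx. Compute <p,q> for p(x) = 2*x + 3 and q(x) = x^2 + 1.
<p,q> = 8

Expand the product: p(x)·q(x) = 2*x^3 + 3*x^2 + 2*x + 3.
∫_{-1}^{1} of each monomial x^k gives [2/(k+1) if k even, 0 if k odd]. Integrating term-by-term (or equivalently evaluating the antiderivative F(x) = x^4/2 + x^3 + x^2 + 3*x at the endpoints):
  F(1) − F(−1) = 11/2 − (-5/2) = 8.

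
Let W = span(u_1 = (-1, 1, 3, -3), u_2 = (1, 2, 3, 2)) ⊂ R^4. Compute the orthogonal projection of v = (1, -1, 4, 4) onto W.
proj_W(v) = (125/86, 83/43, 207/86, 139/43)

Set up U = [u_1 | ... | u_2] ∈ R^(4×2). The projector onto W = col(U) is P = U (U^T U)^(-1) U^T.
Compute U^T U =
  [20, 4]
  [4, 18],
and U^T v = (-2, 19).
Solve U^T U · c = U^T v for the coefficients: c = (-14/43, 97/86). The projection is proj_W(v) = U c.
Check: (v - proj_W(v)) · u_1 = 0  (should be 0).
Check: (v - proj_W(v)) · u_2 = 0  (should be 0).
Result: proj_W(v) = (125/86, 83/43, 207/86, 139/43).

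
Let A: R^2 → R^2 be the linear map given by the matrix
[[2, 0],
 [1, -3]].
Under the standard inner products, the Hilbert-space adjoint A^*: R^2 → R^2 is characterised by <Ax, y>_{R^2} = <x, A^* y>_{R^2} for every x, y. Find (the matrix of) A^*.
A^* = A^T =
[[2, 1],
 [0, -3]]

For real matrices with standard dot products, the defining identity <Ax, y> = <x, A^* y> gives (Ax)^T y = x^T (A^*) y, i.e. x^T A^T y = x^T (A^*) y. Since this holds for all x, y, we must have A^* = A^T. Therefore
A^* =
[[2, 1],
 [0, -3]].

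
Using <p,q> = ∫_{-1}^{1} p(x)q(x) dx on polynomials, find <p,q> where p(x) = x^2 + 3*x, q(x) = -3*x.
<p,q> = -6

Expand the product: p(x)·q(x) = -3*x^3 - 9*x^2.
∫_{-1}^{1} of each monomial x^k gives [2/(k+1) if k even, 0 if k odd]. Integrating term-by-term (or equivalently evaluating the antiderivative F(x) = -3*x^4/4 - 3*x^3 at the endpoints):
  F(1) − F(−1) = -15/4 − (9/4) = -6.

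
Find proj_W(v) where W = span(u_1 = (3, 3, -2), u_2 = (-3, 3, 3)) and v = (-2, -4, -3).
proj_W(v) = (-2/31, -136/31, -21/31)

Set up U = [u_1 | ... | u_2] ∈ R^(3×2). The projector onto W = col(U) is P = U (U^T U)^(-1) U^T.
Compute U^T U =
  [22, -6]
  [-6, 27],
and U^T v = (-12, -15).
Solve U^T U · c = U^T v for the coefficients: c = (-23/31, -67/93). The projection is proj_W(v) = U c.
Check: (v - proj_W(v)) · u_1 = 0  (should be 0).
Check: (v - proj_W(v)) · u_2 = 0  (should be 0).
Result: proj_W(v) = (-2/31, -136/31, -21/31).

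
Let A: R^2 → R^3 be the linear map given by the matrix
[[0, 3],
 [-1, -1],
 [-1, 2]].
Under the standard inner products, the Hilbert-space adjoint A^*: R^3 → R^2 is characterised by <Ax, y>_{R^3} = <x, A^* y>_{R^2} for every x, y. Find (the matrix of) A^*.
A^* = A^T =
[[0, -1, -1],
 [3, -1, 2]]

For real matrices with standard dot products, the defining identity <Ax, y> = <x, A^* y> gives (Ax)^T y = x^T (A^*) y, i.e. x^T A^T y = x^T (A^*) y. Since this holds for all x, y, we must have A^* = A^T. Therefore
A^* =
[[0, -1, -1],
 [3, -1, 2]].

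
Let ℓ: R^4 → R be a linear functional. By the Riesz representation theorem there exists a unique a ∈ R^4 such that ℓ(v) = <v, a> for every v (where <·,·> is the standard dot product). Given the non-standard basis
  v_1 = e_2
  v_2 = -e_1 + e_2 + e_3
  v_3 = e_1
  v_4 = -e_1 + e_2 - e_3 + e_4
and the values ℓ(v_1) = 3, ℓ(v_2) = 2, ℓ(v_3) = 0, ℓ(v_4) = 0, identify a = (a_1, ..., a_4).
a = (0, 3, -1, -4)

Write a = (a_1, ..., a_4) in the standard basis. For each basis vector v_i, ℓ(v_i) = <v_i, a> is a linear equation in the a_j's. Collect the n equations into a matrix system V a = ℓ, where row i of V is v_i (expressed in the standard basis). Since V is invertible (lower-triangular with 1s on the diagonal, up to permutation), solve by back-substitution:
  V =
[[0, 1, 0, 0],
 [-1, 1, 1, 0],
 [1, 0, 0, 0],
 [-1, 1, -1, 1]]
  V a = (3, 2, 0, 0)
Solving gives a = (0, 3, -1, -4).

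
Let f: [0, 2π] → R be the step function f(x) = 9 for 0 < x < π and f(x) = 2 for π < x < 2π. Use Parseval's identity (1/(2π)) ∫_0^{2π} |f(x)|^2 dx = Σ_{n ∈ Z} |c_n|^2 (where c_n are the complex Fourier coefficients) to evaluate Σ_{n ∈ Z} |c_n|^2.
Σ |c_n|^2 = 85/2

Parseval equates the L^2 energy of f (normalised by 1/(2π)) with the ℓ^2 sum of its Fourier coefficients: (1/(2π)) ∫_0^{2π} |f|^2 = Σ |c_n|^2.
Compute the left side: (1/(2π)) [∫_0^π 9^2 dx + ∫_π^{2π} 2^2 dx] = (1/(2π)) · (81π + 4π) = (81 + 4)/2 = 85/2.
So Σ_{n ∈ Z} |c_n|^2 = 85/2.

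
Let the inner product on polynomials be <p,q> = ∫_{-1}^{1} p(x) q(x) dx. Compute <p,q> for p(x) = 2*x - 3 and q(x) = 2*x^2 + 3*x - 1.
<p,q> = 6

Expand the product: p(x)·q(x) = 4*x^3 - 11*x + 3.
∫_{-1}^{1} of each monomial x^k gives [2/(k+1) if k even, 0 if k odd]. Integrating term-by-term (or equivalently evaluating the antiderivative F(x) = x^4 - 11*x^2/2 + 3*x at the endpoints):
  F(1) − F(−1) = -3/2 − (-15/2) = 6.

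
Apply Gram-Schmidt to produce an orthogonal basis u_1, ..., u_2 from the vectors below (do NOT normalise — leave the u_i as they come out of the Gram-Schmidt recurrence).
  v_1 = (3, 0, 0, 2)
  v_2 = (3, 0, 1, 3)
Orthogonal basis:
  u_1 = (3, 0, 0, 2)
  u_2 = (-6/13, 0, 1, 9/13)

Apply the Gram-Schmidt recurrence
  u_1 = v_1
  u_i = v_i − Σ_{j<i} ((v_i · u_j) / (u_j · u_j)) · u_j.

Step by step this gives:
  u_1 = (3, 0, 0, 2)
  u_2 = (-6/13, 0, 1, 9/13)

Orthogonality check:
  u_2 · u_1 = 0 (should be 0)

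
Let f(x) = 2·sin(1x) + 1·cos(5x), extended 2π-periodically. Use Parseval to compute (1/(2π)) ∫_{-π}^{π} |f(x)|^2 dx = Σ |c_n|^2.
Σ |c_n|^2 = 5/2

Expand |f|^2 and use orthogonality of {sin(nx), cos(mx)} on [-π, π]:
  ∫_{-π}^{π} sin(nx)^2 dx = π, ∫ cos(mx)^2 dx = π, and cross terms integrate to 0.
So ∫_{-π}^{π} f(x)^2 dx = 2^2 · π + 1^2 · π = (4 + 1)π.
Divide by 2π: (4 + 1)/2 = 5/2.
By Parseval, this equals Σ |c_n|^2.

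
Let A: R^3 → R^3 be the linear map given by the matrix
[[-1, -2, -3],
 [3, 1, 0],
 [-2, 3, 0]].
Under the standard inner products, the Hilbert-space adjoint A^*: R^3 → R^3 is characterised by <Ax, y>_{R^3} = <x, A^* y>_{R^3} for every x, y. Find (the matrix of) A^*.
A^* = A^T =
[[-1, 3, -2],
 [-2, 1, 3],
 [-3, 0, 0]]

For real matrices with standard dot products, the defining identity <Ax, y> = <x, A^* y> gives (Ax)^T y = x^T (A^*) y, i.e. x^T A^T y = x^T (A^*) y. Since this holds for all x, y, we must have A^* = A^T. Therefore
A^* =
[[-1, 3, -2],
 [-2, 1, 3],
 [-3, 0, 0]].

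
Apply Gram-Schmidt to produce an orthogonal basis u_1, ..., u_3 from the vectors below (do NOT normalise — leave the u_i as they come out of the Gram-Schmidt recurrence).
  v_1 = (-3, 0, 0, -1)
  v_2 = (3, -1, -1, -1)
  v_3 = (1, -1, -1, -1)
Orthogonal basis:
  u_1 = (-3, 0, 0, -1)
  u_2 = (3/5, -1, -1, -9/5)
  u_3 = (-1/14, -3/14, -3/14, 3/14)

Apply the Gram-Schmidt recurrence
  u_1 = v_1
  u_i = v_i − Σ_{j<i} ((v_i · u_j) / (u_j · u_j)) · u_j.

Step by step this gives:
  u_1 = (-3, 0, 0, -1)
  u_2 = (3/5, -1, -1, -9/5)
  u_3 = (-1/14, -3/14, -3/14, 3/14)

Orthogonality check:
  u_2 · u_1 = 0 (should be 0)
  u_3 · u_1 = 0 (should be 0)
  u_3 · u_2 = 0 (should be 0)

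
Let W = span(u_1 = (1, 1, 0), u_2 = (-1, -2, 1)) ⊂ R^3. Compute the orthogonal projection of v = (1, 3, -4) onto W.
proj_W(v) = (1/3, 11/3, -10/3)

Set up U = [u_1 | ... | u_2] ∈ R^(3×2). The projector onto W = col(U) is P = U (U^T U)^(-1) U^T.
Compute U^T U =
  [2, -3]
  [-3, 6],
and U^T v = (4, -11).
Solve U^T U · c = U^T v for the coefficients: c = (-3, -10/3). The projection is proj_W(v) = U c.
Check: (v - proj_W(v)) · u_1 = 0  (should be 0).
Check: (v - proj_W(v)) · u_2 = 0  (should be 0).
Result: proj_W(v) = (1/3, 11/3, -10/3).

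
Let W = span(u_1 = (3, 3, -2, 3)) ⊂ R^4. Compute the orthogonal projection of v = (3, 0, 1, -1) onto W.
proj_W(v) = (12/31, 12/31, -8/31, 12/31)

Set up U = [u_1 | ... | u_1] ∈ R^(4×1). The projector onto W = col(U) is P = U (U^T U)^(-1) U^T.
Compute U^T U =
  [31],
and U^T v = (4).
Solve U^T U · c = U^T v for the coefficients: c = (4/31). The projection is proj_W(v) = U c.
Check: (v - proj_W(v)) · u_1 = 0  (should be 0).
Result: proj_W(v) = (12/31, 12/31, -8/31, 12/31).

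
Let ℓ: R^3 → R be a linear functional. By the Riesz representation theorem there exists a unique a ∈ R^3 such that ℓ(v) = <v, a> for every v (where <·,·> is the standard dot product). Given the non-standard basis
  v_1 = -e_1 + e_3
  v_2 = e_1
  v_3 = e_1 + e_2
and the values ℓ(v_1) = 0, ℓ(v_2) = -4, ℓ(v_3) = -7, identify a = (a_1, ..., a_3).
a = (-4, -3, -4)

Write a = (a_1, ..., a_3) in the standard basis. For each basis vector v_i, ℓ(v_i) = <v_i, a> is a linear equation in the a_j's. Collect the n equations into a matrix system V a = ℓ, where row i of V is v_i (expressed in the standard basis). Since V is invertible (lower-triangular with 1s on the diagonal, up to permutation), solve by back-substitution:
  V =
[[-1, 0, 1],
 [1, 0, 0],
 [1, 1, 0]]
  V a = (0, -4, -7)
Solving gives a = (-4, -3, -4).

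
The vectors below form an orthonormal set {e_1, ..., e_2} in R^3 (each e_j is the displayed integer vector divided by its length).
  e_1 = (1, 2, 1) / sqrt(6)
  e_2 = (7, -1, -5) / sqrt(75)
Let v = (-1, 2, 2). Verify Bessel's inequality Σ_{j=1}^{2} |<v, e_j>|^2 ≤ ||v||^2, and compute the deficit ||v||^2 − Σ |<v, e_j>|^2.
Σ |<v, e_j>|^2 = 449/50; ||v||^2 = 9; deficit = 1/50

Write each e_j = u_j / sqrt(<u_j, u_j>) where u_j is the displayed integer vector. Then <v, e_j> = <v, u_j> / sqrt(<u_j, u_j>), so |<v, e_j>|^2 = <v, u_j>^2 / <u_j, u_j>.
Coefficients: <v, e_1> = 5/sqrt(6), <v, e_2> = -19/sqrt(75).
Square and sum: Σ |<v, e_j>|^2 = 449/50.
Compute ||v||^2 = v·v = 9.
Deficit = 9 − 449/50 = 1/50 ≥ 0, confirming Bessel's inequality. (The deficit equals ||v − Σ <v,e_j> e_j||^2, the squared distance from v to span{e_j}.)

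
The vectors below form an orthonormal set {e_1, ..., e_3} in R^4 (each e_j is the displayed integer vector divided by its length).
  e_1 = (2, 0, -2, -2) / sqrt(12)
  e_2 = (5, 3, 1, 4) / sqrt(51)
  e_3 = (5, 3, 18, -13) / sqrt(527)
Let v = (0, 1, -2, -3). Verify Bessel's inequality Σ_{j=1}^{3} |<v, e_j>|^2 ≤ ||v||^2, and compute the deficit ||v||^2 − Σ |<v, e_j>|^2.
Σ |<v, e_j>|^2 = 334/31; ||v||^2 = 14; deficit = 100/31

Write each e_j = u_j / sqrt(<u_j, u_j>) where u_j is the displayed integer vector. Then <v, e_j> = <v, u_j> / sqrt(<u_j, u_j>), so |<v, e_j>|^2 = <v, u_j>^2 / <u_j, u_j>.
Coefficients: <v, e_1> = 10/sqrt(12), <v, e_2> = -11/sqrt(51), <v, e_3> = 6/sqrt(527).
Square and sum: Σ |<v, e_j>|^2 = 334/31.
Compute ||v||^2 = v·v = 14.
Deficit = 14 − 334/31 = 100/31 ≥ 0, confirming Bessel's inequality. (The deficit equals ||v − Σ <v,e_j> e_j||^2, the squared distance from v to span{e_j}.)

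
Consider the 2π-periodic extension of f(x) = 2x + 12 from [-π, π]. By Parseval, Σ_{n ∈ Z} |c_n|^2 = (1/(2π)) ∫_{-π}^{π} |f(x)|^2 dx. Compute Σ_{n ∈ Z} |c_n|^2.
Σ |c_n|^2 = 4π^2/3 + 144

Expand and integrate term by term over [-π, π]:
  ∫ (2x)^2 dx = 4·(2π^3/3); ∫ 2·2·(12)·x dx = 0 (odd integrand); ∫ 12^2 dx = 144·2π.
So (1/(2π)) ∫_{-π}^{π} (2x + 12)^2 dx = 4π^2/3 + 144 = 4π^2/3 + 144.
Parseval ⇒ Σ |c_n|^2 = 4π^2/3 + 144.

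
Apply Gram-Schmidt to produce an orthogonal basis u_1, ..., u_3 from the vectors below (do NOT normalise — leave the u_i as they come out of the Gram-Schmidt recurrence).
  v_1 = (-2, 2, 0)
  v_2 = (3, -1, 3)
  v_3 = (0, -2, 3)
Orthogonal basis:
  u_1 = (-2, 2, 0)
  u_2 = (1, 1, 3)
  u_3 = (-18/11, -18/11, 12/11)

Apply the Gram-Schmidt recurrence
  u_1 = v_1
  u_i = v_i − Σ_{j<i} ((v_i · u_j) / (u_j · u_j)) · u_j.

Step by step this gives:
  u_1 = (-2, 2, 0)
  u_2 = (1, 1, 3)
  u_3 = (-18/11, -18/11, 12/11)

Orthogonality check:
  u_2 · u_1 = 0 (should be 0)
  u_3 · u_1 = 0 (should be 0)
  u_3 · u_2 = 0 (should be 0)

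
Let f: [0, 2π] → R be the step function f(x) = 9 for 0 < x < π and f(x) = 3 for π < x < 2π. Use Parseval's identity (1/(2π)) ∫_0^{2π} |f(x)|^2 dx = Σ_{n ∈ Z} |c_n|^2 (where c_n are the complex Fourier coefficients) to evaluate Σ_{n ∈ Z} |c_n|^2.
Σ |c_n|^2 = 45

Parseval equates the L^2 energy of f (normalised by 1/(2π)) with the ℓ^2 sum of its Fourier coefficients: (1/(2π)) ∫_0^{2π} |f|^2 = Σ |c_n|^2.
Compute the left side: (1/(2π)) [∫_0^π 9^2 dx + ∫_π^{2π} 3^2 dx] = (1/(2π)) · (81π + 9π) = (81 + 9)/2 = 45.
So Σ_{n ∈ Z} |c_n|^2 = 45.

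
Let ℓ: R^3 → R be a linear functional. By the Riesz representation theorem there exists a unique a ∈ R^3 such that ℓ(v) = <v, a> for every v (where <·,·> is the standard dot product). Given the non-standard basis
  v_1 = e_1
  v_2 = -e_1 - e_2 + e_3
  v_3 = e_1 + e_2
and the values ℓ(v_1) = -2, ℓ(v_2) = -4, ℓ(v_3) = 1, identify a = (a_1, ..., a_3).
a = (-2, 3, -3)

Write a = (a_1, ..., a_3) in the standard basis. For each basis vector v_i, ℓ(v_i) = <v_i, a> is a linear equation in the a_j's. Collect the n equations into a matrix system V a = ℓ, where row i of V is v_i (expressed in the standard basis). Since V is invertible (lower-triangular with 1s on the diagonal, up to permutation), solve by back-substitution:
  V =
[[1, 0, 0],
 [-1, -1, 1],
 [1, 1, 0]]
  V a = (-2, -4, 1)
Solving gives a = (-2, 3, -3).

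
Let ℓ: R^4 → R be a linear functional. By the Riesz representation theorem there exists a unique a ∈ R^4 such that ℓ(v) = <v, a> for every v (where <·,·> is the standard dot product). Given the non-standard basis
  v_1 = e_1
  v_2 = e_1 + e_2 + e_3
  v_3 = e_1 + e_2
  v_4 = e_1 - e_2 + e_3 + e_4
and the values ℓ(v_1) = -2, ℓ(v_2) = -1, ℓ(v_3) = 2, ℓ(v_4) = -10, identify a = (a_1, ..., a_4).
a = (-2, 4, -3, -1)

Write a = (a_1, ..., a_4) in the standard basis. For each basis vector v_i, ℓ(v_i) = <v_i, a> is a linear equation in the a_j's. Collect the n equations into a matrix system V a = ℓ, where row i of V is v_i (expressed in the standard basis). Since V is invertible (lower-triangular with 1s on the diagonal, up to permutation), solve by back-substitution:
  V =
[[1, 0, 0, 0],
 [1, 1, 1, 0],
 [1, 1, 0, 0],
 [1, -1, 1, 1]]
  V a = (-2, -1, 2, -10)
Solving gives a = (-2, 4, -3, -1).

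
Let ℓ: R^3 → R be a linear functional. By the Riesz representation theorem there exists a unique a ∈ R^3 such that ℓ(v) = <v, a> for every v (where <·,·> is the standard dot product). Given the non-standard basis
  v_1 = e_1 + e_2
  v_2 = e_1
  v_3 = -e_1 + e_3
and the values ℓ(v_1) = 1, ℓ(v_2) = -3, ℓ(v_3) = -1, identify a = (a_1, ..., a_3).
a = (-3, 4, -4)

Write a = (a_1, ..., a_3) in the standard basis. For each basis vector v_i, ℓ(v_i) = <v_i, a> is a linear equation in the a_j's. Collect the n equations into a matrix system V a = ℓ, where row i of V is v_i (expressed in the standard basis). Since V is invertible (lower-triangular with 1s on the diagonal, up to permutation), solve by back-substitution:
  V =
[[1, 1, 0],
 [1, 0, 0],
 [-1, 0, 1]]
  V a = (1, -3, -1)
Solving gives a = (-3, 4, -4).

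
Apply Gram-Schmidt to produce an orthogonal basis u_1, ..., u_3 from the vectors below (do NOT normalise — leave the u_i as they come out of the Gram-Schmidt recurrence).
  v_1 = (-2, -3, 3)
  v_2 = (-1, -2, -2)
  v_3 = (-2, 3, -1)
Orthogonal basis:
  u_1 = (-2, -3, 3)
  u_2 = (-9/11, -19/11, -25/11)
  u_3 = (-276/97, 161/97, -23/97)

Apply the Gram-Schmidt recurrence
  u_1 = v_1
  u_i = v_i − Σ_{j<i} ((v_i · u_j) / (u_j · u_j)) · u_j.

Step by step this gives:
  u_1 = (-2, -3, 3)
  u_2 = (-9/11, -19/11, -25/11)
  u_3 = (-276/97, 161/97, -23/97)

Orthogonality check:
  u_2 · u_1 = 0 (should be 0)
  u_3 · u_1 = 0 (should be 0)
  u_3 · u_2 = 0 (should be 0)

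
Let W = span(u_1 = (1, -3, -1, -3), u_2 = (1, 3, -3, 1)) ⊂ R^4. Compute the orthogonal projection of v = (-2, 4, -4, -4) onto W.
proj_W(v) = (5/3, 12/7, -82/21, -11/21)

Set up U = [u_1 | ... | u_2] ∈ R^(4×2). The projector onto W = col(U) is P = U (U^T U)^(-1) U^T.
Compute U^T U =
  [20, -8]
  [-8, 20],
and U^T v = (2, 18).
Solve U^T U · c = U^T v for the coefficients: c = (23/42, 47/42). The projection is proj_W(v) = U c.
Check: (v - proj_W(v)) · u_1 = 0  (should be 0).
Check: (v - proj_W(v)) · u_2 = 0  (should be 0).
Result: proj_W(v) = (5/3, 12/7, -82/21, -11/21).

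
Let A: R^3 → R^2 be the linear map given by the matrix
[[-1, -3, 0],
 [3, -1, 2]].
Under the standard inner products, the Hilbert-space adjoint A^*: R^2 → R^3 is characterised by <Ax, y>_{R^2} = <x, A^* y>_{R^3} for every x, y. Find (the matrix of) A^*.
A^* = A^T =
[[-1, 3],
 [-3, -1],
 [0, 2]]

For real matrices with standard dot products, the defining identity <Ax, y> = <x, A^* y> gives (Ax)^T y = x^T (A^*) y, i.e. x^T A^T y = x^T (A^*) y. Since this holds for all x, y, we must have A^* = A^T. Therefore
A^* =
[[-1, 3],
 [-3, -1],
 [0, 2]].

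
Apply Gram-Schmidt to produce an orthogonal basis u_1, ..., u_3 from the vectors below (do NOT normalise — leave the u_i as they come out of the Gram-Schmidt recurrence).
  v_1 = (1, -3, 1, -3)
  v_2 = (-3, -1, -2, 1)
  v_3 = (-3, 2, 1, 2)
Orthogonal basis:
  u_1 = (1, -3, 1, -3)
  u_2 = (-11/4, -7/4, -7/4, 1/4)
  u_3 = (-8/5, 19/55, 118/55, -9/55)

Apply the Gram-Schmidt recurrence
  u_1 = v_1
  u_i = v_i − Σ_{j<i} ((v_i · u_j) / (u_j · u_j)) · u_j.

Step by step this gives:
  u_1 = (1, -3, 1, -3)
  u_2 = (-11/4, -7/4, -7/4, 1/4)
  u_3 = (-8/5, 19/55, 118/55, -9/55)

Orthogonality check:
  u_2 · u_1 = 0 (should be 0)
  u_3 · u_1 = 0 (should be 0)
  u_3 · u_2 = 0 (should be 0)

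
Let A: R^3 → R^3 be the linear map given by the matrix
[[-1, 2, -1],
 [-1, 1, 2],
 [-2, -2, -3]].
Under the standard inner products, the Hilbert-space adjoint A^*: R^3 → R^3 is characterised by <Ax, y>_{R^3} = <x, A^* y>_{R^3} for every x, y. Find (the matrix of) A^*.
A^* = A^T =
[[-1, -1, -2],
 [2, 1, -2],
 [-1, 2, -3]]

For real matrices with standard dot products, the defining identity <Ax, y> = <x, A^* y> gives (Ax)^T y = x^T (A^*) y, i.e. x^T A^T y = x^T (A^*) y. Since this holds for all x, y, we must have A^* = A^T. Therefore
A^* =
[[-1, -1, -2],
 [2, 1, -2],
 [-1, 2, -3]].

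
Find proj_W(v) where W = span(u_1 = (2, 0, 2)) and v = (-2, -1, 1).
proj_W(v) = (-1/2, 0, -1/2)

Set up U = [u_1 | ... | u_1] ∈ R^(3×1). The projector onto W = col(U) is P = U (U^T U)^(-1) U^T.
Compute U^T U =
  [8],
and U^T v = (-2).
Solve U^T U · c = U^T v for the coefficients: c = (-1/4). The projection is proj_W(v) = U c.
Check: (v - proj_W(v)) · u_1 = 0  (should be 0).
Result: proj_W(v) = (-1/2, 0, -1/2).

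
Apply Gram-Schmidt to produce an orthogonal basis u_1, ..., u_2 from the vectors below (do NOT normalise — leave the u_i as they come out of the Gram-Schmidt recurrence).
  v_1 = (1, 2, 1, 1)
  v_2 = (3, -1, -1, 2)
Orthogonal basis:
  u_1 = (1, 2, 1, 1)
  u_2 = (19/7, -11/7, -9/7, 12/7)

Apply the Gram-Schmidt recurrence
  u_1 = v_1
  u_i = v_i − Σ_{j<i} ((v_i · u_j) / (u_j · u_j)) · u_j.

Step by step this gives:
  u_1 = (1, 2, 1, 1)
  u_2 = (19/7, -11/7, -9/7, 12/7)

Orthogonality check:
  u_2 · u_1 = 0 (should be 0)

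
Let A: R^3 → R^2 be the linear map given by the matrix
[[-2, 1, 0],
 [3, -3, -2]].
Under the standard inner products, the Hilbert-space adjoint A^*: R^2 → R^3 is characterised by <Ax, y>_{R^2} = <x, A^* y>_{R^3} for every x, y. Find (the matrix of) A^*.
A^* = A^T =
[[-2, 3],
 [1, -3],
 [0, -2]]

For real matrices with standard dot products, the defining identity <Ax, y> = <x, A^* y> gives (Ax)^T y = x^T (A^*) y, i.e. x^T A^T y = x^T (A^*) y. Since this holds for all x, y, we must have A^* = A^T. Therefore
A^* =
[[-2, 3],
 [1, -3],
 [0, -2]].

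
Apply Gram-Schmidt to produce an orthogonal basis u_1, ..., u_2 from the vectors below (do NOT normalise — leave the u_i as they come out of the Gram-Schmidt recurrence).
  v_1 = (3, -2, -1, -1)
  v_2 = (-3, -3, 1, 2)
Orthogonal basis:
  u_1 = (3, -2, -1, -1)
  u_2 = (-9/5, -19/5, 3/5, 8/5)

Apply the Gram-Schmidt recurrence
  u_1 = v_1
  u_i = v_i − Σ_{j<i} ((v_i · u_j) / (u_j · u_j)) · u_j.

Step by step this gives:
  u_1 = (3, -2, -1, -1)
  u_2 = (-9/5, -19/5, 3/5, 8/5)

Orthogonality check:
  u_2 · u_1 = 0 (should be 0)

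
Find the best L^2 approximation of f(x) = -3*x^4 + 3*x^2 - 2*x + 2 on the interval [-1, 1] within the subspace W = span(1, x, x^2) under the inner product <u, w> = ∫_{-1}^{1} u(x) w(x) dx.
g(x) = 3*x^2/7 - 2*x + 79/35

The best approximation g ∈ W is the orthogonal projection of f onto W. Writing g = a_0 + a_1 x + a_2 x^2, the coefficients solve the normal equations G · a = b where
  G_{ij} = <φ_i, φ_j> and b_i = <f, φ_i>, with φ_0 = 1, φ_1 = x, φ_2 = x^2.
G =
  [2, 0, 2/3]
  [0, 2/3, 0]
  [2/3, 0, 2/5],
b = (24/5, -4/3, 176/105).
Solving gives a_0 = 79/35, a_1 = -2, a_2 = 3/7, so
  g(x) = 3*x^2/7 - 2*x + 79/35.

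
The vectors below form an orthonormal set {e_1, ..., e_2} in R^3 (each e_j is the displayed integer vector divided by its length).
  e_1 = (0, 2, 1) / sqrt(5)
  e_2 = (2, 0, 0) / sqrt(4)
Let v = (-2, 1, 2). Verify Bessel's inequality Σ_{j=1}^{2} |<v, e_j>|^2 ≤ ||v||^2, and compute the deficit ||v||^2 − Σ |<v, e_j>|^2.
Σ |<v, e_j>|^2 = 36/5; ||v||^2 = 9; deficit = 9/5

Write each e_j = u_j / sqrt(<u_j, u_j>) where u_j is the displayed integer vector. Then <v, e_j> = <v, u_j> / sqrt(<u_j, u_j>), so |<v, e_j>|^2 = <v, u_j>^2 / <u_j, u_j>.
Coefficients: <v, e_1> = 4/sqrt(5), <v, e_2> = -4/sqrt(4).
Square and sum: Σ |<v, e_j>|^2 = 36/5.
Compute ||v||^2 = v·v = 9.
Deficit = 9 − 36/5 = 9/5 ≥ 0, confirming Bessel's inequality. (The deficit equals ||v − Σ <v,e_j> e_j||^2, the squared distance from v to span{e_j}.)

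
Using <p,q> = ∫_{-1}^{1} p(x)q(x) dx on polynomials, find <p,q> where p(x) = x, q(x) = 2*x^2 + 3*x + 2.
<p,q> = 2

Expand the product: p(x)·q(x) = 2*x^3 + 3*x^2 + 2*x.
∫_{-1}^{1} of each monomial x^k gives [2/(k+1) if k even, 0 if k odd]. Integrating term-by-term (or equivalently evaluating the antiderivative F(x) = x^4/2 + x^3 + x^2 at the endpoints):
  F(1) − F(−1) = 5/2 − (1/2) = 2.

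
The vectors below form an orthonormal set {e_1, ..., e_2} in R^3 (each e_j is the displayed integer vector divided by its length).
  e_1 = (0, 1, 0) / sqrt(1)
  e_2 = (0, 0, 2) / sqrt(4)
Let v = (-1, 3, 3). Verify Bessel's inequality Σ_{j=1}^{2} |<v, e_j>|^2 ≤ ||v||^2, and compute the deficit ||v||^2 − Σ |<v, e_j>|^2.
Σ |<v, e_j>|^2 = 18; ||v||^2 = 19; deficit = 1

Write each e_j = u_j / sqrt(<u_j, u_j>) where u_j is the displayed integer vector. Then <v, e_j> = <v, u_j> / sqrt(<u_j, u_j>), so |<v, e_j>|^2 = <v, u_j>^2 / <u_j, u_j>.
Coefficients: <v, e_1> = 3/sqrt(1), <v, e_2> = 6/sqrt(4).
Square and sum: Σ |<v, e_j>|^2 = 18.
Compute ||v||^2 = v·v = 19.
Deficit = 19 − 18 = 1 ≥ 0, confirming Bessel's inequality. (The deficit equals ||v − Σ <v,e_j> e_j||^2, the squared distance from v to span{e_j}.)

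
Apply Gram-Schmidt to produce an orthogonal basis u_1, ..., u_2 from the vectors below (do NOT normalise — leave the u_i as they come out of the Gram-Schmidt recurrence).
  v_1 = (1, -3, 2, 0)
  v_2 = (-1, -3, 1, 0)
Orthogonal basis:
  u_1 = (1, -3, 2, 0)
  u_2 = (-12/7, -6/7, -3/7, 0)

Apply the Gram-Schmidt recurrence
  u_1 = v_1
  u_i = v_i − Σ_{j<i} ((v_i · u_j) / (u_j · u_j)) · u_j.

Step by step this gives:
  u_1 = (1, -3, 2, 0)
  u_2 = (-12/7, -6/7, -3/7, 0)

Orthogonality check:
  u_2 · u_1 = 0 (should be 0)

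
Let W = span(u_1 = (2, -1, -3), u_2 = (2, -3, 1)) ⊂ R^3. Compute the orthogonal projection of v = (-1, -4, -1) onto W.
proj_W(v) = (14/9, -88/45, 1/45)

Set up U = [u_1 | ... | u_2] ∈ R^(3×2). The projector onto W = col(U) is P = U (U^T U)^(-1) U^T.
Compute U^T U =
  [14, 4]
  [4, 14],
and U^T v = (5, 9).
Solve U^T U · c = U^T v for the coefficients: c = (17/90, 53/90). The projection is proj_W(v) = U c.
Check: (v - proj_W(v)) · u_1 = 0  (should be 0).
Check: (v - proj_W(v)) · u_2 = 0  (should be 0).
Result: proj_W(v) = (14/9, -88/45, 1/45).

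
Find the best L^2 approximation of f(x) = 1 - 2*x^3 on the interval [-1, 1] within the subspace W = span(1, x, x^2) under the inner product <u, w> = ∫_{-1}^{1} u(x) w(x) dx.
g(x) = 1 - 6*x/5

The best approximation g ∈ W is the orthogonal projection of f onto W. Writing g = a_0 + a_1 x + a_2 x^2, the coefficients solve the normal equations G · a = b where
  G_{ij} = <φ_i, φ_j> and b_i = <f, φ_i>, with φ_0 = 1, φ_1 = x, φ_2 = x^2.
G =
  [2, 0, 2/3]
  [0, 2/3, 0]
  [2/3, 0, 2/5],
b = (2, -4/5, 2/3).
Solving gives a_0 = 1, a_1 = -6/5, a_2 = 0, so
  g(x) = 1 - 6*x/5.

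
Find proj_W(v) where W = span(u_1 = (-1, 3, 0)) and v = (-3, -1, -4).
proj_W(v) = (0, 0, 0)

Set up U = [u_1 | ... | u_1] ∈ R^(3×1). The projector onto W = col(U) is P = U (U^T U)^(-1) U^T.
Compute U^T U =
  [10],
and U^T v = (0).
Solve U^T U · c = U^T v for the coefficients: c = (0). The projection is proj_W(v) = U c.
Check: (v - proj_W(v)) · u_1 = 0  (should be 0).
Result: proj_W(v) = (0, 0, 0).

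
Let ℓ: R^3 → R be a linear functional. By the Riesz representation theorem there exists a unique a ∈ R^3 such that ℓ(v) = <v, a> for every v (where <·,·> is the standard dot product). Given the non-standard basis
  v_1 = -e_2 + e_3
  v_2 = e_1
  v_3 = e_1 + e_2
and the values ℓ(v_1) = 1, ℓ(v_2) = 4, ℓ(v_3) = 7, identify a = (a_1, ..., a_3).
a = (4, 3, 4)

Write a = (a_1, ..., a_3) in the standard basis. For each basis vector v_i, ℓ(v_i) = <v_i, a> is a linear equation in the a_j's. Collect the n equations into a matrix system V a = ℓ, where row i of V is v_i (expressed in the standard basis). Since V is invertible (lower-triangular with 1s on the diagonal, up to permutation), solve by back-substitution:
  V =
[[0, -1, 1],
 [1, 0, 0],
 [1, 1, 0]]
  V a = (1, 4, 7)
Solving gives a = (4, 3, 4).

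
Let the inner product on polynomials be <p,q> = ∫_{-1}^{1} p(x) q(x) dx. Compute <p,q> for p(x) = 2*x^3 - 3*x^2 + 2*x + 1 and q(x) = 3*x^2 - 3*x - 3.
<p,q> = -8

Expand the product: p(x)·q(x) = 6*x^5 - 15*x^4 + 9*x^3 + 6*x^2 - 9*x - 3.
∫_{-1}^{1} of each monomial x^k gives [2/(k+1) if k even, 0 if k odd]. Integrating term-by-term (or equivalently evaluating the antiderivative F(x) = x^6 - 3*x^5 + 9*x^4/4 + 2*x^3 - 9*x^2/2 - 3*x at the endpoints):
  F(1) − F(−1) = -21/4 − (11/4) = -8.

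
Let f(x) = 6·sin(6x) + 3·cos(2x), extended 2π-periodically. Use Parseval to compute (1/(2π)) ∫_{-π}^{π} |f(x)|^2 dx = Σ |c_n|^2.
Σ |c_n|^2 = 45/2

Expand |f|^2 and use orthogonality of {sin(nx), cos(mx)} on [-π, π]:
  ∫_{-π}^{π} sin(nx)^2 dx = π, ∫ cos(mx)^2 dx = π, and cross terms integrate to 0.
So ∫_{-π}^{π} f(x)^2 dx = 6^2 · π + 3^2 · π = (36 + 9)π.
Divide by 2π: (36 + 9)/2 = 45/2.
By Parseval, this equals Σ |c_n|^2.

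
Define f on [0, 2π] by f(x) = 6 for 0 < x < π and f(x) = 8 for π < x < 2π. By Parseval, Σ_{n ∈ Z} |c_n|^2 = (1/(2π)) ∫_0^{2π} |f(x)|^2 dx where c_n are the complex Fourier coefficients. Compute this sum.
Σ |c_n|^2 = 50

Parseval equates the L^2 energy of f (normalised by 1/(2π)) with the ℓ^2 sum of its Fourier coefficients: (1/(2π)) ∫_0^{2π} |f|^2 = Σ |c_n|^2.
Compute the left side: (1/(2π)) [∫_0^π 6^2 dx + ∫_π^{2π} 8^2 dx] = (1/(2π)) · (36π + 64π) = (36 + 64)/2 = 50.
So Σ_{n ∈ Z} |c_n|^2 = 50.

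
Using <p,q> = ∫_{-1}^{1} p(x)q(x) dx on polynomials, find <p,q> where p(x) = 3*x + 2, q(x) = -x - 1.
<p,q> = -6

Expand the product: p(x)·q(x) = -3*x^2 - 5*x - 2.
∫_{-1}^{1} of each monomial x^k gives [2/(k+1) if k even, 0 if k odd]. Integrating term-by-term (or equivalently evaluating the antiderivative F(x) = -x^3 - 5*x^2/2 - 2*x at the endpoints):
  F(1) − F(−1) = -11/2 − (1/2) = -6.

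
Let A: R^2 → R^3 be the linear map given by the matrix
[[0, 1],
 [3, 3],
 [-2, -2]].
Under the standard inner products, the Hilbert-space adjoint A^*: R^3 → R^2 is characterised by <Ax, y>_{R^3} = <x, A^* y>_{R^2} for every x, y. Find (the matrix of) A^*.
A^* = A^T =
[[0, 3, -2],
 [1, 3, -2]]

For real matrices with standard dot products, the defining identity <Ax, y> = <x, A^* y> gives (Ax)^T y = x^T (A^*) y, i.e. x^T A^T y = x^T (A^*) y. Since this holds for all x, y, we must have A^* = A^T. Therefore
A^* =
[[0, 3, -2],
 [1, 3, -2]].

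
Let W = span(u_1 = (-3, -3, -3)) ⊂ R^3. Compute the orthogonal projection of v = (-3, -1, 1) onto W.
proj_W(v) = (-1, -1, -1)

Set up U = [u_1 | ... | u_1] ∈ R^(3×1). The projector onto W = col(U) is P = U (U^T U)^(-1) U^T.
Compute U^T U =
  [27],
and U^T v = (9).
Solve U^T U · c = U^T v for the coefficients: c = (1/3). The projection is proj_W(v) = U c.
Check: (v - proj_W(v)) · u_1 = 0  (should be 0).
Result: proj_W(v) = (-1, -1, -1).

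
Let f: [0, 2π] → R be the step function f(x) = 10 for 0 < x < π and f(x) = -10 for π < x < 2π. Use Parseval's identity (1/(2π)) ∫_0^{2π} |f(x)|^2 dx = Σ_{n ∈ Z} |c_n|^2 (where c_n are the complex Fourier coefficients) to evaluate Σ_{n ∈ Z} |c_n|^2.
Σ |c_n|^2 = 100

Parseval equates the L^2 energy of f (normalised by 1/(2π)) with the ℓ^2 sum of its Fourier coefficients: (1/(2π)) ∫_0^{2π} |f|^2 = Σ |c_n|^2.
Compute the left side: (1/(2π)) [∫_0^π 10^2 dx + ∫_π^{2π} (-10)^2 dx] = (1/(2π)) · (100π + 100π) = (100 + 100)/2 = 100.
So Σ_{n ∈ Z} |c_n|^2 = 100.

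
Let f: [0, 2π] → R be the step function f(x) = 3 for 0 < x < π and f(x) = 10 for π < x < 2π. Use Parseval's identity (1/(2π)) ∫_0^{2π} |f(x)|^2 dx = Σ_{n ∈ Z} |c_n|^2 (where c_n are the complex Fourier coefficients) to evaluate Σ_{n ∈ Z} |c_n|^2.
Σ |c_n|^2 = 109/2

Parseval equates the L^2 energy of f (normalised by 1/(2π)) with the ℓ^2 sum of its Fourier coefficients: (1/(2π)) ∫_0^{2π} |f|^2 = Σ |c_n|^2.
Compute the left side: (1/(2π)) [∫_0^π 3^2 dx + ∫_π^{2π} 10^2 dx] = (1/(2π)) · (9π + 100π) = (9 + 100)/2 = 109/2.
So Σ_{n ∈ Z} |c_n|^2 = 109/2.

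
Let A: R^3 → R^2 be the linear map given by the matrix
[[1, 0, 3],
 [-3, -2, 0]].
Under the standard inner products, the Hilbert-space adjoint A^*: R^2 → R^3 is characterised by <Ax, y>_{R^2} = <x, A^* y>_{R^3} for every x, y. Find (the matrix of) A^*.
A^* = A^T =
[[1, -3],
 [0, -2],
 [3, 0]]

For real matrices with standard dot products, the defining identity <Ax, y> = <x, A^* y> gives (Ax)^T y = x^T (A^*) y, i.e. x^T A^T y = x^T (A^*) y. Since this holds for all x, y, we must have A^* = A^T. Therefore
A^* =
[[1, -3],
 [0, -2],
 [3, 0]].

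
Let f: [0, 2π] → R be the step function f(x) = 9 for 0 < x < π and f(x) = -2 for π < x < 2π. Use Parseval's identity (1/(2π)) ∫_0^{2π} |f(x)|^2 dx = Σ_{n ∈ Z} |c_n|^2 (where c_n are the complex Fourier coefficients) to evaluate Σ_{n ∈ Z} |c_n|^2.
Σ |c_n|^2 = 85/2

Parseval equates the L^2 energy of f (normalised by 1/(2π)) with the ℓ^2 sum of its Fourier coefficients: (1/(2π)) ∫_0^{2π} |f|^2 = Σ |c_n|^2.
Compute the left side: (1/(2π)) [∫_0^π 9^2 dx + ∫_π^{2π} (-2)^2 dx] = (1/(2π)) · (81π + 4π) = (81 + 4)/2 = 85/2.
So Σ_{n ∈ Z} |c_n|^2 = 85/2.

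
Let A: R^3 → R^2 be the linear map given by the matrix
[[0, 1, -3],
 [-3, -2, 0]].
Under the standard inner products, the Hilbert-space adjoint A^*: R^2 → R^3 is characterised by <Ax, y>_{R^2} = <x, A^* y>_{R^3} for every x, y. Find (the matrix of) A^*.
A^* = A^T =
[[0, -3],
 [1, -2],
 [-3, 0]]

For real matrices with standard dot products, the defining identity <Ax, y> = <x, A^* y> gives (Ax)^T y = x^T (A^*) y, i.e. x^T A^T y = x^T (A^*) y. Since this holds for all x, y, we must have A^* = A^T. Therefore
A^* =
[[0, -3],
 [1, -2],
 [-3, 0]].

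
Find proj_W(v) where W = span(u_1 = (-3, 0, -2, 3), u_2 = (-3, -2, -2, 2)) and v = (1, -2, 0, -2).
proj_W(v) = (81/101, -210/101, 54/101, -186/101)

Set up U = [u_1 | ... | u_2] ∈ R^(4×2). The projector onto W = col(U) is P = U (U^T U)^(-1) U^T.
Compute U^T U =
  [22, 19]
  [19, 21],
and U^T v = (-9, -3).
Solve U^T U · c = U^T v for the coefficients: c = (-132/101, 105/101). The projection is proj_W(v) = U c.
Check: (v - proj_W(v)) · u_1 = 0  (should be 0).
Check: (v - proj_W(v)) · u_2 = 0  (should be 0).
Result: proj_W(v) = (81/101, -210/101, 54/101, -186/101).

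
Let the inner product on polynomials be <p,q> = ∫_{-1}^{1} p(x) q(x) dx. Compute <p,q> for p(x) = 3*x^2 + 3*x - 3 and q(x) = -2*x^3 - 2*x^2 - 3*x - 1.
<p,q> = -14/5

Expand the product: p(x)·q(x) = -6*x^5 - 12*x^4 - 9*x^3 - 6*x^2 + 6*x + 3.
∫_{-1}^{1} of each monomial x^k gives [2/(k+1) if k even, 0 if k odd]. Integrating term-by-term (or equivalently evaluating the antiderivative F(x) = -x^6 - 12*x^5/5 - 9*x^4/4 - 2*x^3 + 3*x^2 + 3*x at the endpoints):
  F(1) − F(−1) = -33/20 − (23/20) = -14/5.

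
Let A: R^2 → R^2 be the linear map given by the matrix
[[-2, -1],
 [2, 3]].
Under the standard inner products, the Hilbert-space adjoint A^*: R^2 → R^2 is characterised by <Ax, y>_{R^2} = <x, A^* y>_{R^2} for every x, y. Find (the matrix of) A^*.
A^* = A^T =
[[-2, 2],
 [-1, 3]]

For real matrices with standard dot products, the defining identity <Ax, y> = <x, A^* y> gives (Ax)^T y = x^T (A^*) y, i.e. x^T A^T y = x^T (A^*) y. Since this holds for all x, y, we must have A^* = A^T. Therefore
A^* =
[[-2, 2],
 [-1, 3]].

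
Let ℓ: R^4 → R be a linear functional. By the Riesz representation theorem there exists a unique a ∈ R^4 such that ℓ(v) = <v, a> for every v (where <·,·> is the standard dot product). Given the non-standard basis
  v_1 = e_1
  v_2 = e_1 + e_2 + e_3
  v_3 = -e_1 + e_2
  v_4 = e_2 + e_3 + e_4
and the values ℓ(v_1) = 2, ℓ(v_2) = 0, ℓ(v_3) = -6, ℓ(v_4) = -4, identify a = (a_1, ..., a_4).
a = (2, -4, 2, -2)

Write a = (a_1, ..., a_4) in the standard basis. For each basis vector v_i, ℓ(v_i) = <v_i, a> is a linear equation in the a_j's. Collect the n equations into a matrix system V a = ℓ, where row i of V is v_i (expressed in the standard basis). Since V is invertible (lower-triangular with 1s on the diagonal, up to permutation), solve by back-substitution:
  V =
[[1, 0, 0, 0],
 [1, 1, 1, 0],
 [-1, 1, 0, 0],
 [0, 1, 1, 1]]
  V a = (2, 0, -6, -4)
Solving gives a = (2, -4, 2, -2).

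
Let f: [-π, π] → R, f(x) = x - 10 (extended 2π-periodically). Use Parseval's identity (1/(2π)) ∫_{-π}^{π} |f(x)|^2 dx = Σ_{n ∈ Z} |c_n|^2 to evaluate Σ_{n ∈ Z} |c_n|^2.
Σ |c_n|^2 = π^2/3 + 100

Expand and integrate term by term over [-π, π]:
  ∫ (x)^2 dx = 1·(2π^3/3); ∫ 2·1·(-10)·x dx = 0 (odd integrand); ∫ (-10)^2 dx = 100·2π.
So (1/(2π)) ∫_{-π}^{π} (x - 10)^2 dx = 1π^2/3 + 100 = π^2/3 + 100.
Parseval ⇒ Σ |c_n|^2 = π^2/3 + 100.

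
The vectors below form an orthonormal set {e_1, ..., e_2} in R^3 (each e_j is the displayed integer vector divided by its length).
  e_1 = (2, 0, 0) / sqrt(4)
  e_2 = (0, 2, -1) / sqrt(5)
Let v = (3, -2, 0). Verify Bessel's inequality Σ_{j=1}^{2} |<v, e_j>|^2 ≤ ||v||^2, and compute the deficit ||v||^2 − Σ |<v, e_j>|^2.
Σ |<v, e_j>|^2 = 61/5; ||v||^2 = 13; deficit = 4/5

Write each e_j = u_j / sqrt(<u_j, u_j>) where u_j is the displayed integer vector. Then <v, e_j> = <v, u_j> / sqrt(<u_j, u_j>), so |<v, e_j>|^2 = <v, u_j>^2 / <u_j, u_j>.
Coefficients: <v, e_1> = 6/sqrt(4), <v, e_2> = -4/sqrt(5).
Square and sum: Σ |<v, e_j>|^2 = 61/5.
Compute ||v||^2 = v·v = 13.
Deficit = 13 − 61/5 = 4/5 ≥ 0, confirming Bessel's inequality. (The deficit equals ||v − Σ <v,e_j> e_j||^2, the squared distance from v to span{e_j}.)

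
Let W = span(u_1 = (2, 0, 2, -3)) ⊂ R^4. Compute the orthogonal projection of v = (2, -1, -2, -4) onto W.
proj_W(v) = (24/17, 0, 24/17, -36/17)

Set up U = [u_1 | ... | u_1] ∈ R^(4×1). The projector onto W = col(U) is P = U (U^T U)^(-1) U^T.
Compute U^T U =
  [17],
and U^T v = (12).
Solve U^T U · c = U^T v for the coefficients: c = (12/17). The projection is proj_W(v) = U c.
Check: (v - proj_W(v)) · u_1 = 0  (should be 0).
Result: proj_W(v) = (24/17, 0, 24/17, -36/17).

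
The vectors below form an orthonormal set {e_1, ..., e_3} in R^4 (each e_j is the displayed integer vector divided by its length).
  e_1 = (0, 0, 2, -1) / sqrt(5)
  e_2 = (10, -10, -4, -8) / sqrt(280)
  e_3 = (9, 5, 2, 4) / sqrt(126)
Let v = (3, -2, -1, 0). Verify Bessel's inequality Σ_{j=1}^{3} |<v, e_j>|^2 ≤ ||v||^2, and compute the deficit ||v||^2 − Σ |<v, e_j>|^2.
Σ |<v, e_j>|^2 = 13; ||v||^2 = 14; deficit = 1

Write each e_j = u_j / sqrt(<u_j, u_j>) where u_j is the displayed integer vector. Then <v, e_j> = <v, u_j> / sqrt(<u_j, u_j>), so |<v, e_j>|^2 = <v, u_j>^2 / <u_j, u_j>.
Coefficients: <v, e_1> = -2/sqrt(5), <v, e_2> = 54/sqrt(280), <v, e_3> = 15/sqrt(126).
Square and sum: Σ |<v, e_j>|^2 = 13.
Compute ||v||^2 = v·v = 14.
Deficit = 14 − 13 = 1 ≥ 0, confirming Bessel's inequality. (The deficit equals ||v − Σ <v,e_j> e_j||^2, the squared distance from v to span{e_j}.)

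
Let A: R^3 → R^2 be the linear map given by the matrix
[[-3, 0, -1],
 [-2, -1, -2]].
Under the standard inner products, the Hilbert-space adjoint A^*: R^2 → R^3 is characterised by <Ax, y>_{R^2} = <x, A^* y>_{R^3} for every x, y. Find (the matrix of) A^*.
A^* = A^T =
[[-3, -2],
 [0, -1],
 [-1, -2]]

For real matrices with standard dot products, the defining identity <Ax, y> = <x, A^* y> gives (Ax)^T y = x^T (A^*) y, i.e. x^T A^T y = x^T (A^*) y. Since this holds for all x, y, we must have A^* = A^T. Therefore
A^* =
[[-3, -2],
 [0, -1],
 [-1, -2]].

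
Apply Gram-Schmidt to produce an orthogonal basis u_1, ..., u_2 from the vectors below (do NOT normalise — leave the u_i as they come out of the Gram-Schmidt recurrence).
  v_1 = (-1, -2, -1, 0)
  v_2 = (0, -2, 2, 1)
Orthogonal basis:
  u_1 = (-1, -2, -1, 0)
  u_2 = (1/3, -4/3, 7/3, 1)

Apply the Gram-Schmidt recurrence
  u_1 = v_1
  u_i = v_i − Σ_{j<i} ((v_i · u_j) / (u_j · u_j)) · u_j.

Step by step this gives:
  u_1 = (-1, -2, -1, 0)
  u_2 = (1/3, -4/3, 7/3, 1)

Orthogonality check:
  u_2 · u_1 = 0 (should be 0)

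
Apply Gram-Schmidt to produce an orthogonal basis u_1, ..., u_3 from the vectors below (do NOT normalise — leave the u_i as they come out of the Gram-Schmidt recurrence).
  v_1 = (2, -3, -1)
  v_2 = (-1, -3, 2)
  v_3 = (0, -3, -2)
Orthogonal basis:
  u_1 = (2, -3, -1)
  u_2 = (-12/7, -27/14, 33/14)
  u_3 = (-27/19, -9/19, -27/19)

Apply the Gram-Schmidt recurrence
  u_1 = v_1
  u_i = v_i − Σ_{j<i} ((v_i · u_j) / (u_j · u_j)) · u_j.

Step by step this gives:
  u_1 = (2, -3, -1)
  u_2 = (-12/7, -27/14, 33/14)
  u_3 = (-27/19, -9/19, -27/19)

Orthogonality check:
  u_2 · u_1 = 0 (should be 0)
  u_3 · u_1 = 0 (should be 0)
  u_3 · u_2 = 0 (should be 0)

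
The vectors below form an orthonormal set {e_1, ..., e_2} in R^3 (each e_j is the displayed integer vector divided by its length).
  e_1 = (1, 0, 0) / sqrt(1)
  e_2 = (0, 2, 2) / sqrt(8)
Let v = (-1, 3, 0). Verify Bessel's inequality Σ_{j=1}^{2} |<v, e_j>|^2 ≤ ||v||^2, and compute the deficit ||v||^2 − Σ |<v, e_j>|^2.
Σ |<v, e_j>|^2 = 11/2; ||v||^2 = 10; deficit = 9/2

Write each e_j = u_j / sqrt(<u_j, u_j>) where u_j is the displayed integer vector. Then <v, e_j> = <v, u_j> / sqrt(<u_j, u_j>), so |<v, e_j>|^2 = <v, u_j>^2 / <u_j, u_j>.
Coefficients: <v, e_1> = -1/sqrt(1), <v, e_2> = 6/sqrt(8).
Square and sum: Σ |<v, e_j>|^2 = 11/2.
Compute ||v||^2 = v·v = 10.
Deficit = 10 − 11/2 = 9/2 ≥ 0, confirming Bessel's inequality. (The deficit equals ||v − Σ <v,e_j> e_j||^2, the squared distance from v to span{e_j}.)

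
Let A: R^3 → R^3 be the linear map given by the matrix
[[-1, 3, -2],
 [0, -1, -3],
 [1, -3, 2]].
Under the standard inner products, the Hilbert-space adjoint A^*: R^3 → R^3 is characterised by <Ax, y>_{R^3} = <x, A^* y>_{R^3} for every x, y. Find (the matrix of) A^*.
A^* = A^T =
[[-1, 0, 1],
 [3, -1, -3],
 [-2, -3, 2]]

For real matrices with standard dot products, the defining identity <Ax, y> = <x, A^* y> gives (Ax)^T y = x^T (A^*) y, i.e. x^T A^T y = x^T (A^*) y. Since this holds for all x, y, we must have A^* = A^T. Therefore
A^* =
[[-1, 0, 1],
 [3, -1, -3],
 [-2, -3, 2]].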